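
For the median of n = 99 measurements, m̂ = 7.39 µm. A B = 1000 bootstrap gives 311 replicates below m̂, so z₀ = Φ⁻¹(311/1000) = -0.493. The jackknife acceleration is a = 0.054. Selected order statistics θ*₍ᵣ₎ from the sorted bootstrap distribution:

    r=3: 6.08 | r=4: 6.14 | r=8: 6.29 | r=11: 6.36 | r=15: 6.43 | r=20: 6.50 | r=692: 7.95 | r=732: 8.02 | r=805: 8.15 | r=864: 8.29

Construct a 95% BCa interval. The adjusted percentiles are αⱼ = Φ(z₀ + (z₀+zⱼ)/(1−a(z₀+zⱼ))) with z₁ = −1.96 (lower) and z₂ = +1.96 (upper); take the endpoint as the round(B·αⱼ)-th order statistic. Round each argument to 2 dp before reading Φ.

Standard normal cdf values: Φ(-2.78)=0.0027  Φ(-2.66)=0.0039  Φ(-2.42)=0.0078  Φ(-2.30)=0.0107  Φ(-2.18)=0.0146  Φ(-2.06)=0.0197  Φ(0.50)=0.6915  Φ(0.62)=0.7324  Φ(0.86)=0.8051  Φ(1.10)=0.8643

Lower: z₀ + z₁ = -0.493 + (-1.960) = -2.453; 1 − a(z₀+z₁) = 1 − (0.054)(-2.453) = 1.1325; argument = -0.493 + (-2.453)/1.1325 = -2.6591 → -2.66.
α₁ = Φ(-2.66) = 0.0039; rank = round(1000 × 0.0039) = 4; θ*₍4₎ = 6.14.
Upper: z₀ + z₂ = 1.467; 1 − a(z₀+z₂) = 0.9208; argument = 1.1002 → 1.10; α₂ = 0.8643; rank = 864; θ*₍864₎ = 8.29.

(6.14, 8.29)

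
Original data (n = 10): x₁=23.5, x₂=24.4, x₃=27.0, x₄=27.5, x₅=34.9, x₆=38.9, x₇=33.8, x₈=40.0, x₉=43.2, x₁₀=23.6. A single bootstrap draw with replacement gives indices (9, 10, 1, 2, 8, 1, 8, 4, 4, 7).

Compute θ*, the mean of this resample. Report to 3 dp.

Resample values: 43.2, 23.6, 23.5, 24.4, 40.0, 23.5, 40.0, 27.5, 27.5, 33.8.
Mean = (43.2 + 23.6 + 23.5 + 24.4 + 40.0 + 23.5 + 40.0 + 27.5 + 27.5 + 33.8) / 10 = 307.00 / 10 = 30.700

θ* = 30.700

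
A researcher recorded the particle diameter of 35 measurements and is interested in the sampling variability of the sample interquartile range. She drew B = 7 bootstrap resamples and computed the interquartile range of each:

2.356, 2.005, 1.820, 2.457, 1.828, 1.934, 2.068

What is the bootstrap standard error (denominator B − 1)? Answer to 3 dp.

Bootstrap SE is the standard deviation of the 7 replicate interquartile ranges.
Mean of replicates: (2.356 + 2.005 + 1.820 + 2.457 + 1.828 + 1.934 + 2.068) / 7 = 14.4680 / 7 = 2.0669
Sum of squared deviations: (+0.2891)² + (−0.0619)² + (−0.2469)² + (+0.3901)² + (−0.2389)² + (−0.1329)² + (+0.0011)² = 0.3753
Variance = 0.3753 / 6 = 0.0625
SE* = √0.0625

SE* = 0.250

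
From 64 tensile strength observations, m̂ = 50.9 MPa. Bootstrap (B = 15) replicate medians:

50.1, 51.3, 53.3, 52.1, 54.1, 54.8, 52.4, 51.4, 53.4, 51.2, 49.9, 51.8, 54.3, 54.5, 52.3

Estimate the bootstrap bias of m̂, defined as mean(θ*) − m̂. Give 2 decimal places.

bias = +1.56

mean(θ*) = (50.1 + 51.3 + 53.3 + 52.1 + 54.1 + 54.8 + 52.4 + 51.4 + 53.4 + 51.2 + 49.9 + 51.8 + 54.3 + 54.5 + 52.3) / 15 = 52.460
bias = 52.460 − 50.9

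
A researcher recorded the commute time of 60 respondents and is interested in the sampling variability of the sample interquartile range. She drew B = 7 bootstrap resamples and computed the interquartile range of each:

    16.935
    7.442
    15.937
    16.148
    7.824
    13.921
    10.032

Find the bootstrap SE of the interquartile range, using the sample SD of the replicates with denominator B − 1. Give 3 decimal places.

Bootstrap SE is the standard deviation of the 7 replicate interquartile ranges.
Mean of replicates: (16.935 + 7.442 + 15.937 + 16.148 + 7.824 + 13.921 + 10.032) / 7 = 88.2390 / 7 = 12.6056
Sum of squared deviations: (+4.3294)² + (−5.1636)² + (+3.3314)² + (+3.5424)² + (−4.7816)² + (+1.3154)² + (−2.5736)² = 100.2707
Variance = 100.2707 / 6 = 16.7118
SE* = √16.7118

SE* = 4.088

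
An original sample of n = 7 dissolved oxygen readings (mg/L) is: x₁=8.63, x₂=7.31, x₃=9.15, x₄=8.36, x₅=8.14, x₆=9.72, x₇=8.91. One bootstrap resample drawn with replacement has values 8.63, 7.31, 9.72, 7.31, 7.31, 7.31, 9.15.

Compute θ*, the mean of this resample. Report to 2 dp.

θ* = 8.11

Mean = (8.63 + 7.31 + 9.72 + 7.31 + 7.31 + 7.31 + 9.15) / 7 = 56.740 / 7 = 8.11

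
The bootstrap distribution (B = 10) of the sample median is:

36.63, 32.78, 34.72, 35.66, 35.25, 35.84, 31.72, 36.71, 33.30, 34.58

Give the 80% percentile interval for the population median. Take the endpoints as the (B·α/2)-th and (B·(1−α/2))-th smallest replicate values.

(31.72, 36.63)

Sorted replicates: 31.72, 32.78, 33.30, 34.58, 34.72, 35.25, 35.66, 35.84, 36.63, 36.71
α = 0.20; lower rank = 10 × 0.100 = 1; upper rank = 10 × 0.900 = 9.
The 1st smallest replicate is 31.72; the 9th is 36.63.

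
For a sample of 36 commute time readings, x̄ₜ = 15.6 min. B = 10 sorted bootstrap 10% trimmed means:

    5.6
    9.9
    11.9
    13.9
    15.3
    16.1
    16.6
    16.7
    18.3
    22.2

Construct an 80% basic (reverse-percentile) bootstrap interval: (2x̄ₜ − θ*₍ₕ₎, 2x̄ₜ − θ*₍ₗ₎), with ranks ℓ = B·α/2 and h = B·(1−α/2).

(12.9, 25.6)

Percentile endpoints at ranks 1 and 9: θ*₍1₎ = 5.6, θ*₍9₎ = 18.3.
Basic interval reflects these around x̄ₜ:
  lower = 2 × 15.6 − 18.3 = 12.9
  upper = 2 × 15.6 − 5.6 = 25.6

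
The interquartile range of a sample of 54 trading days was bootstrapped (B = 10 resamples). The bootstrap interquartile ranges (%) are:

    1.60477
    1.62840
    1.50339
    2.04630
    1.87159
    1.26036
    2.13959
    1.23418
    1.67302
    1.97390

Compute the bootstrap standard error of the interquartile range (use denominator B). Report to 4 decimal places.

SE* = 0.2968

Bootstrap SE is the standard deviation of the 10 replicate interquartile ranges.
Mean of replicates: (1.60477 + 1.62840 + 1.50339 + 2.04630 + 1.87159 + 1.26036 + 2.13959 + 1.23418 + 1.67302 + 1.97390) / 10 = 16.935500 / 10 = 1.693550
Sum of squared deviations: (−0.088780)² + (−0.065150)² + (−0.190160)² + (+0.352750)² + (+0.178040)² + (−0.433190)² + (+0.446040)² + (−0.459370)² + (−0.020530)² + (+0.280350)² = 0.881062
Variance = 0.881062 / 10 = 0.088106
SE* = √0.088106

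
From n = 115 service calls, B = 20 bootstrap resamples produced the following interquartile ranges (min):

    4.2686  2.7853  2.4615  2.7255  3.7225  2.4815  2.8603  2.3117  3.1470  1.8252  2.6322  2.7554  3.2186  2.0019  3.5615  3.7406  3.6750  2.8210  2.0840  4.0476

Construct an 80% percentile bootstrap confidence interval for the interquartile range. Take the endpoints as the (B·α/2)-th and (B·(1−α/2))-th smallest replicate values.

(2.0019, 3.7406)

Sorted replicates: 1.8252, 2.0019, 2.0840, 2.3117, 2.4615, 2.4815, 2.6322, 2.7255, 2.7554, 2.7853, 2.8210, 2.8603, 3.1470, 3.2186, 3.5615, 3.6750, 3.7225, 3.7406, 4.0476, 4.2686
α = 0.20; lower rank = 20 × 0.100 = 2; upper rank = 20 × 0.900 = 18.
The 2nd smallest replicate is 2.0019; the 18th is 3.7406.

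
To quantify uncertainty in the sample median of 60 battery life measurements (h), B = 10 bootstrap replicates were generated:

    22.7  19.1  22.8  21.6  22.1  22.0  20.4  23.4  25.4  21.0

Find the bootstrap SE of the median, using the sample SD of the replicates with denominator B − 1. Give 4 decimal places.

SE* = 1.7245

Bootstrap SE is the standard deviation of the 10 replicate medians.
Mean of replicates: (22.7 + 19.1 + 22.8 + 21.6 + 22.1 + 22.0 + 20.4 + 23.4 + 25.4 + 21.0) / 10 = 220.50000 / 10 = 22.05000
Sum of squared deviations: (+0.65000)² + (−2.95000)² + (+0.75000)² + (−0.45000)² + (+0.05000)² + (−0.05000)² + (−1.65000)² + (+1.35000)² + (+3.35000)² + (−1.05000)² = 26.76500
Variance = 26.76500 / 9 = 2.97389
SE* = √2.97389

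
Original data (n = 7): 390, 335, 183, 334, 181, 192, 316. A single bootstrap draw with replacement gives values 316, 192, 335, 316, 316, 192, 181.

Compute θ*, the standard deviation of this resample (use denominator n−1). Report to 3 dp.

Mean = 264.0000; sum of squared deviations = 30410.0000
s² = 30410.0000 / 6 = 5068.3333
s = √5068.3333 = 71.192

θ* = 71.192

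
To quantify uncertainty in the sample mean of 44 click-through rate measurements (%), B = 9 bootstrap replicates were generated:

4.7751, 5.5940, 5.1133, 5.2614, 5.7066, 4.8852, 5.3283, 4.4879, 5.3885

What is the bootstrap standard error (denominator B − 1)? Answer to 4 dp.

Bootstrap SE is the standard deviation of the 9 replicate means.
Mean of replicates: (4.7751 + 5.5940 + 5.1133 + 5.2614 + 5.7066 + 4.8852 + 5.3283 + 4.4879 + 5.3885) / 9 = 46.54030 / 9 = 5.17114
Sum of squared deviations: (−0.39604)² + (+0.42286)² + (−0.05784)² + (+0.09026)² + (+0.53546)² + (−0.28594)² + (+0.15716)² + (−0.68324)² + (+0.21736)² = 1.25439
Variance = 1.25439 / 8 = 0.15680
SE* = √0.15680

SE* = 0.3960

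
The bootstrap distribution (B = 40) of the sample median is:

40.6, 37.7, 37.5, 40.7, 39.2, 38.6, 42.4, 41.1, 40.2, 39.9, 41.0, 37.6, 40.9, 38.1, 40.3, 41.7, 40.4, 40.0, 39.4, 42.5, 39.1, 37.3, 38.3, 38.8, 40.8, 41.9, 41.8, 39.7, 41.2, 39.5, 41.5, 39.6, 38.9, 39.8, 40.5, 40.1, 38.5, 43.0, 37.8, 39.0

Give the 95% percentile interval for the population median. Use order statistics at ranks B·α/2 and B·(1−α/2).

Sorted replicates: 37.3, 37.5, 37.6, 37.7, 37.8, 38.1, 38.3, 38.5, 38.6, 38.8, 38.9, 39.0, 39.1, 39.2, 39.4, 39.5, 39.6, 39.7, 39.8, 39.9, 40.0, 40.1, 40.2, 40.3, 40.4, 40.5, 40.6, 40.7, 40.8, 40.9, 41.0, 41.1, 41.2, 41.5, 41.7, 41.8, 41.9, 42.4, 42.5, 43.0
α = 0.05; lower rank = 40 × 0.025 = 1; upper rank = 40 × 0.975 = 39.
The 1st smallest replicate is 37.3; the 39th is 42.5.

(37.3, 42.5)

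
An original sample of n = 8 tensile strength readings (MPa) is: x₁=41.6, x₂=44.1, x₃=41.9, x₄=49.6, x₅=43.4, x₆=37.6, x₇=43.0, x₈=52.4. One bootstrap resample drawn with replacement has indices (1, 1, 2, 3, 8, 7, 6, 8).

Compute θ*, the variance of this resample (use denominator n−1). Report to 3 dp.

θ* = 28.311

Resample values: 41.6, 41.6, 44.1, 41.9, 52.4, 43.0, 37.6, 52.4.
Mean = 44.3250; sum of squared deviations = 198.1750
s² = 198.1750 / 7 = 28.3107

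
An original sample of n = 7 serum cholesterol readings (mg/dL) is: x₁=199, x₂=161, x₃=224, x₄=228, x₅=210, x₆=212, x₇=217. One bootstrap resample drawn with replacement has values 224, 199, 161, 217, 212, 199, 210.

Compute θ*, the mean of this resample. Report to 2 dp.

Mean = (224 + 199 + 161 + 217 + 212 + 199 + 210) / 7 = 1422.0 / 7 = 203.14

θ* = 203.14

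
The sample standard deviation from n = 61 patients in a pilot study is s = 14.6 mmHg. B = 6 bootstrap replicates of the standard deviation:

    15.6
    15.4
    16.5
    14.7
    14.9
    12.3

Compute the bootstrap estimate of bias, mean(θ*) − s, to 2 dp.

mean(θ*) = (15.6 + 15.4 + 16.5 + 14.7 + 14.9 + 12.3) / 6 = 14.900
bias = 14.900 − 14.6

bias = +0.30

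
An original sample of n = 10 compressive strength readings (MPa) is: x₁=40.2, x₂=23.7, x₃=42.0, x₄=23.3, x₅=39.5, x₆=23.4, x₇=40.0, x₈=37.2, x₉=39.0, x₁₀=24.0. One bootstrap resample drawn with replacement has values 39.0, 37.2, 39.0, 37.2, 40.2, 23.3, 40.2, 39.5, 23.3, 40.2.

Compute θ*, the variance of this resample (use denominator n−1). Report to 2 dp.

Mean = 35.9100; sum of squared deviations = 408.5490
s² = 408.5490 / 9 = 45.3943

θ* = 45.39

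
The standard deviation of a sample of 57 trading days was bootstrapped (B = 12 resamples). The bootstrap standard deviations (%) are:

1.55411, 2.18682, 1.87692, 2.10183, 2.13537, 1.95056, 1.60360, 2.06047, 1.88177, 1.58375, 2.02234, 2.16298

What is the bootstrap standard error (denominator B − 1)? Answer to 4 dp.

SE* = 0.2317

Bootstrap SE is the standard deviation of the 12 replicate standard deviations.
Mean of replicates: (1.55411 + 2.18682 + 1.87692 + 2.10183 + 2.13537 + 1.95056 + 1.60360 + 2.06047 + 1.88177 + 1.58375 + 2.02234 + 2.16298) / 12 = 23.120520 / 12 = 1.926710
Sum of squared deviations: (−0.372600)² + (+0.260110)² + (−0.049790)² + (+0.175120)² + (+0.208660)² + (+0.023850)² + (−0.323110)² + (+0.133760)² + (−0.044940)² + (−0.342960)² + (+0.095630)² + (+0.236270)² = 0.590643
Variance = 0.590643 / 11 = 0.053695
SE* = √0.053695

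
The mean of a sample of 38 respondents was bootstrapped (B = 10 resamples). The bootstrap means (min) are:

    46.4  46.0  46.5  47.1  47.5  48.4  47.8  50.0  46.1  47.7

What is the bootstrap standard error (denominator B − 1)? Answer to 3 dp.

SE* = 1.227

Bootstrap SE is the standard deviation of the 10 replicate means.
Mean of replicates: (46.4 + 46.0 + 46.5 + 47.1 + 47.5 + 48.4 + 47.8 + 50.0 + 46.1 + 47.7) / 10 = 473.5000 / 10 = 47.3500
Sum of squared deviations: (−0.9500)² + (−1.3500)² + (−0.8500)² + (−0.2500)² + (+0.1500)² + (+1.0500)² + (+0.4500)² + (+2.6500)² + (−1.2500)² + (+0.3500)² = 13.5450
Variance = 13.5450 / 9 = 1.5050
SE* = √1.5050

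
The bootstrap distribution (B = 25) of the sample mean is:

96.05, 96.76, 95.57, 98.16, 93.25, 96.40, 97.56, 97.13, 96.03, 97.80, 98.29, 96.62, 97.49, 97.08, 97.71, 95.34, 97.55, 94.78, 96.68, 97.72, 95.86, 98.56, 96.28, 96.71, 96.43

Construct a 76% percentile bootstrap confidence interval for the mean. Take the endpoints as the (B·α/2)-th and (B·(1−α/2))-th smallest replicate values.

(95.34, 97.80)

Sorted replicates: 93.25, 94.78, 95.34, 95.57, 95.86, 96.03, 96.05, 96.28, 96.40, 96.43, 96.62, 96.68, 96.71, 96.76, 97.08, 97.13, 97.49, 97.55, 97.56, 97.71, 97.72, 97.80, 98.16, 98.29, 98.56
α = 0.24; lower rank = 25 × 0.120 = 3; upper rank = 25 × 0.880 = 22.
The 3rd smallest replicate is 95.34; the 22nd is 97.80.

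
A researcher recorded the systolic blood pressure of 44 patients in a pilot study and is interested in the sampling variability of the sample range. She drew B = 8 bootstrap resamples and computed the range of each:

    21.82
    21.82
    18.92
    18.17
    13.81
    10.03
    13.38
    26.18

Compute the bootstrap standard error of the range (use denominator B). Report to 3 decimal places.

Bootstrap SE is the standard deviation of the 8 replicate ranges.
Mean of replicates: (21.82 + 21.82 + 18.92 + 18.17 + 13.81 + 10.03 + 13.38 + 26.18) / 8 = 144.1300 / 8 = 18.0162
Sum of squared deviations: (+3.8038)² + (+3.8038)² + (+0.9038)² + (+0.1538)² + (−4.2062)² + (−7.9863)² + (−4.6362)² + (+8.1638)² = 199.3918
Variance = 199.3918 / 8 = 24.9240
SE* = √24.9240

SE* = 4.992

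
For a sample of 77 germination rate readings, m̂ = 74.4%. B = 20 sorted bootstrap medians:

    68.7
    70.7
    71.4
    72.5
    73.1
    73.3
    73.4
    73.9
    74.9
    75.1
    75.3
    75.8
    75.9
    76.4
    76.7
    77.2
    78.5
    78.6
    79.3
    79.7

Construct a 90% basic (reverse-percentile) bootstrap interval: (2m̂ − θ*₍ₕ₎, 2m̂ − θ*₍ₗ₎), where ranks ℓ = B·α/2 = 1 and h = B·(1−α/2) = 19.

Percentile endpoints at ranks 1 and 19: θ*₍1₎ = 68.7, θ*₍19₎ = 79.3.
Basic interval reflects these around m̂:
  lower = 2 × 74.4 − 79.3 = 69.5
  upper = 2 × 74.4 − 68.7 = 80.1

(69.5, 80.1)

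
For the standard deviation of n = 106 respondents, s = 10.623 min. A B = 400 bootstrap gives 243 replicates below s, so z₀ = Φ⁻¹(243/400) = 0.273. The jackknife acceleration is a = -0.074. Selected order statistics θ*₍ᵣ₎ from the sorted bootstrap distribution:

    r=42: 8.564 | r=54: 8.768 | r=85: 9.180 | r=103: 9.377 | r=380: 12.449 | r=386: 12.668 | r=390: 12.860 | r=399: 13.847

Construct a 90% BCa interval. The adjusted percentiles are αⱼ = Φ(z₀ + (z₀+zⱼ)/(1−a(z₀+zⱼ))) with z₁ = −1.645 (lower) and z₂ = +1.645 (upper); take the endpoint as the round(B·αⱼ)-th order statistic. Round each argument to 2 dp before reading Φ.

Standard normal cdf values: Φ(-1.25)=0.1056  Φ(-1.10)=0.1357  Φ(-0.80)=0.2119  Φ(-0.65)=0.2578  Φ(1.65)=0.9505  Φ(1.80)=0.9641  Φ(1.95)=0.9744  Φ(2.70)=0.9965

Lower: z₀ + z₁ = 0.273 + (-1.645) = -1.372; 1 − a(z₀+z₁) = 1 − (-0.074)(-1.372) = 0.8985; argument = 0.273 + (-1.372)/0.8985 = -1.2540 → -1.25.
α₁ = Φ(-1.25) = 0.1056; rank = round(400 × 0.1056) = 42; θ*₍42₎ = 8.564.
Upper: z₀ + z₂ = 1.918; 1 − a(z₀+z₂) = 1.1419; argument = 1.9526 → 1.95; α₂ = 0.9744; rank = 390; θ*₍390₎ = 12.860.

(8.564, 12.860)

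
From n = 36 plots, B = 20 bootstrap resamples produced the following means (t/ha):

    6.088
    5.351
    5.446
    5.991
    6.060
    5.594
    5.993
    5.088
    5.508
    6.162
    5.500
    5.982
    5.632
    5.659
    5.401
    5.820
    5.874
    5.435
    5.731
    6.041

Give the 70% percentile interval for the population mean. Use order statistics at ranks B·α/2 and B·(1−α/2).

Sorted replicates: 5.088, 5.351, 5.401, 5.435, 5.446, 5.500, 5.508, 5.594, 5.632, 5.659, 5.731, 5.820, 5.874, 5.982, 5.991, 5.993, 6.041, 6.060, 6.088, 6.162
α = 0.30; lower rank = 20 × 0.150 = 3; upper rank = 20 × 0.850 = 17.
The 3rd smallest replicate is 5.401; the 17th is 6.041.

(5.401, 6.041)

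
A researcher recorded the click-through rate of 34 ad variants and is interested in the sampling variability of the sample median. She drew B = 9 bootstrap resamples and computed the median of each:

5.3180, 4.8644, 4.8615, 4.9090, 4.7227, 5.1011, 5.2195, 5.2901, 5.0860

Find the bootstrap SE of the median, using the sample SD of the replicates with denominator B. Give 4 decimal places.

Bootstrap SE is the standard deviation of the 9 replicate medians.
Mean of replicates: (5.3180 + 4.8644 + 4.8615 + 4.9090 + 4.7227 + 5.1011 + 5.2195 + 5.2901 + 5.0860) / 9 = 45.372300 / 9 = 5.041367
Sum of squared deviations: (+0.276633)² + (−0.176967)² + (−0.179867)² + (−0.132367)² + (−0.318667)² + (+0.059733)² + (+0.178133)² + (+0.248733)² + (+0.044633)² = 0.358425
Variance = 0.358425 / 9 = 0.039825
SE* = √0.039825

SE* = 0.1996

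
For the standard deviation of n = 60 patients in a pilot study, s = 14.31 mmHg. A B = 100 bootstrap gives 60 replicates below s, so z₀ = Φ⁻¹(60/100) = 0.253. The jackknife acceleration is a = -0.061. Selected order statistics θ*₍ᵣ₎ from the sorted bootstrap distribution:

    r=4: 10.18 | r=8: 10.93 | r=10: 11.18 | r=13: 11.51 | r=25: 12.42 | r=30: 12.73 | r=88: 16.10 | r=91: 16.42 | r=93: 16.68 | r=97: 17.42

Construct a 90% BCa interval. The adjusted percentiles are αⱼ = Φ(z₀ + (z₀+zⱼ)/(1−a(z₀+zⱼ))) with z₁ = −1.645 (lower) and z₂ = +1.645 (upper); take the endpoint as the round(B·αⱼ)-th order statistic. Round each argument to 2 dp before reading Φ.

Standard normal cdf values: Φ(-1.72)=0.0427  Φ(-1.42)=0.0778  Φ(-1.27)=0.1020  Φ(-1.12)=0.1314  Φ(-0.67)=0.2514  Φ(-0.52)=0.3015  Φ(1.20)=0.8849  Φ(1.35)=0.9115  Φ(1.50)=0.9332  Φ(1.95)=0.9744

Lower: z₀ + z₁ = 0.253 + (-1.645) = -1.392; 1 − a(z₀+z₁) = 1 − (-0.061)(-1.392) = 0.9151; argument = 0.253 + (-1.392)/0.9151 = -1.2682 → -1.27.
α₁ = Φ(-1.27) = 0.1020; rank = round(100 × 0.1020) = 10; θ*₍10₎ = 11.18.
Upper: z₀ + z₂ = 1.898; 1 − a(z₀+z₂) = 1.1158; argument = 1.9541 → 1.95; α₂ = 0.9744; rank = 97; θ*₍97₎ = 17.42.

(11.18, 17.42)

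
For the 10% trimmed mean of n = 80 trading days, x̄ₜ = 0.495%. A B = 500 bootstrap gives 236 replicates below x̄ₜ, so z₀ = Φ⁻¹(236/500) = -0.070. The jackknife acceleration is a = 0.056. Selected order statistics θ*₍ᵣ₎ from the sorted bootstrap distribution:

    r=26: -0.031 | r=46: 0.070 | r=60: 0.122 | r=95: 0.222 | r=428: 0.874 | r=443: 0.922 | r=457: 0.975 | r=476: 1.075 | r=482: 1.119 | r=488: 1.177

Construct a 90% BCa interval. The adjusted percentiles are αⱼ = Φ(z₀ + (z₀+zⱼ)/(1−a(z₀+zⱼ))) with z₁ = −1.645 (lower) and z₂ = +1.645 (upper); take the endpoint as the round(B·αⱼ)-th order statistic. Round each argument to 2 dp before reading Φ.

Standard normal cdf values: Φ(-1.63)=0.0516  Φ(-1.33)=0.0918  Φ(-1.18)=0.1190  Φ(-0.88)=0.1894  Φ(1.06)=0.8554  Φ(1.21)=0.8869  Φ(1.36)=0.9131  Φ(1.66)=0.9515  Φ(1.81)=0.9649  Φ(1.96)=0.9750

(-0.031, 1.075)

Lower: z₀ + z₁ = -0.070 + (-1.645) = -1.715; 1 − a(z₀+z₁) = 1 − (0.056)(-1.715) = 1.0960; argument = -0.070 + (-1.715)/1.0960 = -1.6347 → -1.63.
α₁ = Φ(-1.63) = 0.0516; rank = round(500 × 0.0516) = 26; θ*₍26₎ = -0.031.
Upper: z₀ + z₂ = 1.575; 1 − a(z₀+z₂) = 0.9118; argument = 1.6574 → 1.66; α₂ = 0.9515; rank = 476; θ*₍476₎ = 1.075.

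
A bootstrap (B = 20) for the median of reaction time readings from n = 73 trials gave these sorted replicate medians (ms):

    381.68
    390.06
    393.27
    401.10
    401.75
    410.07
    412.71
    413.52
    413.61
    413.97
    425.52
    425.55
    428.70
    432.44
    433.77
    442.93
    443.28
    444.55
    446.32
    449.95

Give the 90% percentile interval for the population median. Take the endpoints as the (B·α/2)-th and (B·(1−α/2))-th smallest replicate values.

α = 0.10; lower rank = 20 × 0.050 = 1; upper rank = 20 × 0.950 = 19.
The 1st smallest replicate is 381.68; the 19th is 446.32.

(381.68, 446.32)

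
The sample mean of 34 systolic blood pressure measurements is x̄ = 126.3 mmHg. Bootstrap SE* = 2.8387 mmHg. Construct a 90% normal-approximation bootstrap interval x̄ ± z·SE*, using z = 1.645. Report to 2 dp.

Margin = 1.645 × 2.8387 = 4.670
Interval: 126.3 ± 4.670

(121.63, 130.97)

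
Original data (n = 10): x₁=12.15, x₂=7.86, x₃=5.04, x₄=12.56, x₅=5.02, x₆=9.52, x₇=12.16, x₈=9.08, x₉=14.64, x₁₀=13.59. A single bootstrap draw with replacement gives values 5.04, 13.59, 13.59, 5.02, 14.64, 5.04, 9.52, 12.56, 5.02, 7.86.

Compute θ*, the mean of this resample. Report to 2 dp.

Mean = (5.04 + 13.59 + 13.59 + 5.02 + 14.64 + 5.04 + 9.52 + 12.56 + 5.02 + 7.86) / 10 = 91.880 / 10 = 9.19

θ* = 9.19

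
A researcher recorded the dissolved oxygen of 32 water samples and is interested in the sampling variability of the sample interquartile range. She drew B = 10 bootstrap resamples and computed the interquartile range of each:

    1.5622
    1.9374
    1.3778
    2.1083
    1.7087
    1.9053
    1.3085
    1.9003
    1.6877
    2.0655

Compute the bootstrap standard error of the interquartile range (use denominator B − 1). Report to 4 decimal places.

Bootstrap SE is the standard deviation of the 10 replicate interquartile ranges.
Mean of replicates: (1.5622 + 1.9374 + 1.3778 + 2.1083 + 1.7087 + 1.9053 + 1.3085 + 1.9003 + 1.6877 + 2.0655) / 10 = 17.56170 / 10 = 1.75617
Sum of squared deviations: (−0.19397)² + (+0.18123)² + (−0.37837)² + (+0.35213)² + (−0.04747)² + (+0.14913)² + (−0.44767)² + (+0.14413)² + (−0.06847)² + (+0.30933)² = 0.68368
Variance = 0.68368 / 9 = 0.07596
SE* = √0.07596

SE* = 0.2756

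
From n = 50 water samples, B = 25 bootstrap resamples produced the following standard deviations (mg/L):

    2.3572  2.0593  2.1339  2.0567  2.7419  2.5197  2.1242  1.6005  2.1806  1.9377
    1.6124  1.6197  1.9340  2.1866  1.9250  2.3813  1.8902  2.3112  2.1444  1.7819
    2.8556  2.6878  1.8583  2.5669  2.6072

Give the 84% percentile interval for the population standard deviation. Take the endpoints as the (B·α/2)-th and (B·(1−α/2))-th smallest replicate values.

(1.6124, 2.6878)

Sorted replicates: 1.6005, 1.6124, 1.6197, 1.7819, 1.8583, 1.8902, 1.9250, 1.9340, 1.9377, 2.0567, 2.0593, 2.1242, 2.1339, 2.1444, 2.1806, 2.1866, 2.3112, 2.3572, 2.3813, 2.5197, 2.5669, 2.6072, 2.6878, 2.7419, 2.8556
α = 0.16; lower rank = 25 × 0.080 = 2; upper rank = 25 × 0.920 = 23.
The 2nd smallest replicate is 1.6124; the 23rd is 2.6878.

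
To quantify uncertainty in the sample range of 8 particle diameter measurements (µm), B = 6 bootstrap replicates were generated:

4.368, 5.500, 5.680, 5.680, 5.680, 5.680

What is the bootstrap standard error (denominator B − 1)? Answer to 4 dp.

Bootstrap SE is the standard deviation of the 6 replicate ranges.
Mean of replicates: (4.368 + 5.500 + 5.680 + 5.680 + 5.680 + 5.680) / 6 = 32.58800 / 6 = 5.43133
Sum of squared deviations: (−1.06333)² + (+0.06867)² + (+0.24867)² + (+0.24867)² + (+0.24867)² + (+0.24867)² = 1.38273
Variance = 1.38273 / 5 = 0.27655
SE* = √0.27655

SE* = 0.5259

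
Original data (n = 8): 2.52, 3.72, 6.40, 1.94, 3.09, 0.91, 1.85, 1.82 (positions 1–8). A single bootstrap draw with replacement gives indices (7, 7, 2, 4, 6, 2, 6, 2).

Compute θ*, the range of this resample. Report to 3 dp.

Resample values: 1.85, 1.85, 3.72, 1.94, 0.91, 3.72, 0.91, 3.72.
Range = 3.72 − 0.91 = 2.810

θ* = 2.810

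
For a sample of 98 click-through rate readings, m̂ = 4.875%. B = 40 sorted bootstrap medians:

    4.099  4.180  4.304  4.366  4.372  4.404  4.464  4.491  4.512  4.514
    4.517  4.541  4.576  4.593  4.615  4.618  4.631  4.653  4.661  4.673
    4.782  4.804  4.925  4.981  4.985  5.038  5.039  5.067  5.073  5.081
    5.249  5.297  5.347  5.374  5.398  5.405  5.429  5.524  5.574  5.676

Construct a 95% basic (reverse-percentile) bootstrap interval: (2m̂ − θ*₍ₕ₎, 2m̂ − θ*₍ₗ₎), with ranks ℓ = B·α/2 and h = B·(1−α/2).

Percentile endpoints at ranks 1 and 39: θ*₍1₎ = 4.099, θ*₍39₎ = 5.574.
Basic interval reflects these around m̂:
  lower = 2 × 4.875 − 5.574 = 4.176
  upper = 2 × 4.875 − 4.099 = 5.651

(4.176, 5.651)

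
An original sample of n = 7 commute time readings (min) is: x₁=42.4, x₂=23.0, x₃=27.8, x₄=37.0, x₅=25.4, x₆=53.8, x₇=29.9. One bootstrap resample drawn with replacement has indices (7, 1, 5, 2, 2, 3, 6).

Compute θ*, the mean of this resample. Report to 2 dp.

θ* = 32.19

Resample values: 29.9, 42.4, 25.4, 23.0, 23.0, 27.8, 53.8.
Mean = (29.9 + 42.4 + 25.4 + 23.0 + 23.0 + 27.8 + 53.8) / 7 = 225.30 / 7 = 32.19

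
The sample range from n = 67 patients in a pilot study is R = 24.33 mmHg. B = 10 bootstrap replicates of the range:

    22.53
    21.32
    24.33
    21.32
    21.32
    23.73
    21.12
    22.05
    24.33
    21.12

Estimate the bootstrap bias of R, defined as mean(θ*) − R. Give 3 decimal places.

bias = −2.013

mean(θ*) = (22.53 + 21.32 + 24.33 + 21.32 + 21.32 + 23.73 + 21.12 + 22.05 + 24.33 + 21.12) / 10 = 22.3170
bias = 22.3170 − 24.33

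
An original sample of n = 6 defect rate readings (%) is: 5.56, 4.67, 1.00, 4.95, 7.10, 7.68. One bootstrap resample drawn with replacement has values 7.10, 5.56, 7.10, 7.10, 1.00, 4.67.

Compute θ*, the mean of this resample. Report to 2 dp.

θ* = 5.42

Mean = (7.10 + 5.56 + 7.10 + 7.10 + 1.00 + 4.67) / 6 = 32.530 / 6 = 5.42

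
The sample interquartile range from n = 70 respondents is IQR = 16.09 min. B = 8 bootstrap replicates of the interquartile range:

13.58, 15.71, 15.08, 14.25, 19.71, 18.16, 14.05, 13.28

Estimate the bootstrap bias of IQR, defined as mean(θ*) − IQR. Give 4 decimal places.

bias = −0.6125

mean(θ*) = (13.58 + 15.71 + 15.08 + 14.25 + 19.71 + 18.16 + 14.05 + 13.28) / 8 = 15.47750
bias = 15.47750 − 16.09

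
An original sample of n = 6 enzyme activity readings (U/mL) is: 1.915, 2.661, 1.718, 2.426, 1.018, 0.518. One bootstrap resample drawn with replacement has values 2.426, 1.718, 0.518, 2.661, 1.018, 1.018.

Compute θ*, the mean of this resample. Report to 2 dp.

θ* = 1.56

Mean = (2.426 + 1.718 + 0.518 + 2.661 + 1.018 + 1.018) / 6 = 9.3590 / 6 = 1.56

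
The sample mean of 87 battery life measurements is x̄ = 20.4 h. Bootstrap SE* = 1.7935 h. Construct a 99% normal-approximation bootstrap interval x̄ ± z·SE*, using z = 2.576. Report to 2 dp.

(15.78, 25.02)

Margin = 2.576 × 1.7935 = 4.620
Interval: 20.4 ± 4.620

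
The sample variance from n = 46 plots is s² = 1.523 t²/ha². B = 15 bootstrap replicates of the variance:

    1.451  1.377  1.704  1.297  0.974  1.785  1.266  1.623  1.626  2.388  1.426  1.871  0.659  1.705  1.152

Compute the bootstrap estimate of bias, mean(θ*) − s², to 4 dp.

bias = −0.0361

mean(θ*) = (1.451 + 1.377 + 1.704 + 1.297 + 0.974 + 1.785 + 1.266 + 1.623 + 1.626 + 2.388 + 1.426 + 1.871 + 0.659 + 1.705 + 1.152) / 15 = 1.48693
bias = 1.48693 − 1.523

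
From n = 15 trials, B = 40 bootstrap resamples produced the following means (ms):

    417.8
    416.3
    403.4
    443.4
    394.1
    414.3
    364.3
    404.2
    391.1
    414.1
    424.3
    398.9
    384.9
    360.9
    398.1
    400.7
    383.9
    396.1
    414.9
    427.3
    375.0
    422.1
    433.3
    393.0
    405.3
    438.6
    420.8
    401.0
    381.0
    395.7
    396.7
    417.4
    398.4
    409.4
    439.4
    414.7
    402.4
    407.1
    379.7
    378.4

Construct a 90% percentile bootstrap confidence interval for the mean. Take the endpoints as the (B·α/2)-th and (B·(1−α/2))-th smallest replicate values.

Sorted replicates: 360.9, 364.3, 375.0, 378.4, 379.7, 381.0, 383.9, 384.9, 391.1, 393.0, 394.1, 395.7, 396.1, 396.7, 398.1, 398.4, 398.9, 400.7, 401.0, 402.4, 403.4, 404.2, 405.3, 407.1, 409.4, 414.1, 414.3, 414.7, 414.9, 416.3, 417.4, 417.8, 420.8, 422.1, 424.3, 427.3, 433.3, 438.6, 439.4, 443.4
α = 0.10; lower rank = 40 × 0.050 = 2; upper rank = 40 × 0.950 = 38.
The 2nd smallest replicate is 364.3; the 38th is 438.6.

(364.3, 438.6)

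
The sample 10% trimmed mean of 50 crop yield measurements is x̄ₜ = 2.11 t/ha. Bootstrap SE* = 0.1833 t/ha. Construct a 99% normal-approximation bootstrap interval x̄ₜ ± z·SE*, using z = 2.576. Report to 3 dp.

Margin = 2.576 × 0.1833 = 0.4722
Interval: 2.11 ± 0.4722

(1.638, 2.582)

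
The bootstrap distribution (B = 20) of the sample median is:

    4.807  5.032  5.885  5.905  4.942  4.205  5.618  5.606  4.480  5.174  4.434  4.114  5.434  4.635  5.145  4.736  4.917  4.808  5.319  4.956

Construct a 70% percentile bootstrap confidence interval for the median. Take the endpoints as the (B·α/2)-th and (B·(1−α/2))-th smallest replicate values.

Sorted replicates: 4.114, 4.205, 4.434, 4.480, 4.635, 4.736, 4.807, 4.808, 4.917, 4.942, 4.956, 5.032, 5.145, 5.174, 5.319, 5.434, 5.606, 5.618, 5.885, 5.905
α = 0.30; lower rank = 20 × 0.150 = 3; upper rank = 20 × 0.850 = 17.
The 3rd smallest replicate is 4.434; the 17th is 5.606.

(4.434, 5.606)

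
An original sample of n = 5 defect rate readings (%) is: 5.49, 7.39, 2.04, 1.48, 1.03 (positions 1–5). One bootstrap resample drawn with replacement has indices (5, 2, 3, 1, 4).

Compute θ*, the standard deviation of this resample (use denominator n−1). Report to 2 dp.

Resample values: 1.03, 7.39, 2.04, 5.49, 1.48.
Mean = 3.4860; sum of squared deviations = 31.4041
s² = 31.4041 / 4 = 7.8510
s = √7.8510 = 2.80

θ* = 2.80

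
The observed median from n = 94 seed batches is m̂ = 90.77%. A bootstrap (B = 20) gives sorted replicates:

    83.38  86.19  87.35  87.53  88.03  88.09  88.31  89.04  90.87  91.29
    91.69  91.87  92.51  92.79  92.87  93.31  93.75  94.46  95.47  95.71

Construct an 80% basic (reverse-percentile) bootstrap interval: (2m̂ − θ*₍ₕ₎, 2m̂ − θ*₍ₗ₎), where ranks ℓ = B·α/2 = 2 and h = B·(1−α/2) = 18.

Percentile endpoints at ranks 2 and 18: θ*₍2₎ = 86.19, θ*₍18₎ = 94.46.
Basic interval reflects these around m̂:
  lower = 2 × 90.77 − 94.46 = 87.08
  upper = 2 × 90.77 − 86.19 = 95.35

(87.08, 95.35)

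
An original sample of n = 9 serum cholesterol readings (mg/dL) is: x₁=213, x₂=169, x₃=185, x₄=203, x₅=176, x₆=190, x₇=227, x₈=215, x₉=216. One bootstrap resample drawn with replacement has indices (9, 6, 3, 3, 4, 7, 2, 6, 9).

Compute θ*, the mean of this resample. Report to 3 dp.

θ* = 197.889

Resample values: 216, 190, 185, 185, 203, 227, 169, 190, 216.
Mean = (216 + 190 + 185 + 185 + 203 + 227 + 169 + 190 + 216) / 9 = 1781.0 / 9 = 197.889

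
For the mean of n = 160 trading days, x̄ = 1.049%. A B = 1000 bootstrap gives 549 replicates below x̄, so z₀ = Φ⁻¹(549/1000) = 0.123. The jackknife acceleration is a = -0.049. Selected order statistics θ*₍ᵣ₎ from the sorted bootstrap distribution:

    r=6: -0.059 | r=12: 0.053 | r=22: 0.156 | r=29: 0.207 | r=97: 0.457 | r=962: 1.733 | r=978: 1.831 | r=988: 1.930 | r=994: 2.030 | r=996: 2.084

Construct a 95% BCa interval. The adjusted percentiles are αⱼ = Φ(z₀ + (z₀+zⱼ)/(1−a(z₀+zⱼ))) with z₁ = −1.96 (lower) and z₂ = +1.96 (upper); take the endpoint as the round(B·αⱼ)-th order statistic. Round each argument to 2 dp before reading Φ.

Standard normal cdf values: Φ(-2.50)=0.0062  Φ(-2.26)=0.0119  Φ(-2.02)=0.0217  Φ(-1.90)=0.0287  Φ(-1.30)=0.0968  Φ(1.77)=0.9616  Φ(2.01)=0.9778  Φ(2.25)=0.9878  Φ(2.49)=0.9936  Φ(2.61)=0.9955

Lower: z₀ + z₁ = 0.123 + (-1.960) = -1.837; 1 − a(z₀+z₁) = 1 − (-0.049)(-1.837) = 0.9100; argument = 0.123 + (-1.837)/0.9100 = -1.8957 → -1.90.
α₁ = Φ(-1.90) = 0.0287; rank = round(1000 × 0.0287) = 29; θ*₍29₎ = 0.207.
Upper: z₀ + z₂ = 2.083; 1 − a(z₀+z₂) = 1.1021; argument = 2.0131 → 2.01; α₂ = 0.9778; rank = 978; θ*₍978₎ = 1.831.

(0.207, 1.831)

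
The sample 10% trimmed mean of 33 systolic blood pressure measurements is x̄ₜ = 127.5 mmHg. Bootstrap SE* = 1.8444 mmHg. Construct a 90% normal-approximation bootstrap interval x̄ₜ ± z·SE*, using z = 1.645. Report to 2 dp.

Margin = 1.645 × 1.8444 = 3.034
Interval: 127.5 ± 3.034

(124.47, 130.53)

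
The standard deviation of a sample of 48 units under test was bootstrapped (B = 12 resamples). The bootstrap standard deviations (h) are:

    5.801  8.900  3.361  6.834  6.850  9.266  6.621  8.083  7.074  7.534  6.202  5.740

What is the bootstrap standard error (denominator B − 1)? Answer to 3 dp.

Bootstrap SE is the standard deviation of the 12 replicate standard deviations.
Mean of replicates: (5.801 + 8.900 + 3.361 + 6.834 + 6.850 + 9.266 + 6.621 + 8.083 + 7.074 + 7.534 + 6.202 + 5.740) / 12 = 82.2660 / 12 = 6.8555
Sum of squared deviations: (−1.0545)² + (+2.0445)² + (−3.4945)² + (−0.0215)² + (−0.0055)² + (+2.4105)² + (−0.2345)² + (+1.2275)² + (+0.2185)² + (+0.6785)² + (−0.6535)² + (−1.1155)² = 27.0557
Variance = 27.0557 / 11 = 2.4596
SE* = √2.4596

SE* = 1.568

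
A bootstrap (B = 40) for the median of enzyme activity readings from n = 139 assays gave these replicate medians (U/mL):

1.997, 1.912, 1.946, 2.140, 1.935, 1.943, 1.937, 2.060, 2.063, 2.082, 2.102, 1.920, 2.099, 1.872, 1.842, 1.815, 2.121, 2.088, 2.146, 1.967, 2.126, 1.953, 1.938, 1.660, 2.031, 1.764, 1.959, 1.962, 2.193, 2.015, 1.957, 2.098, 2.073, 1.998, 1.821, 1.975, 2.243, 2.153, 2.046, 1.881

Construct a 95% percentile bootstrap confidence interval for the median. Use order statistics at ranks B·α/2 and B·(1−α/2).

Sorted replicates: 1.660, 1.764, 1.815, 1.821, 1.842, 1.872, 1.881, 1.912, 1.920, 1.935, 1.937, 1.938, 1.943, 1.946, 1.953, 1.957, 1.959, 1.962, 1.967, 1.975, 1.997, 1.998, 2.015, 2.031, 2.046, 2.060, 2.063, 2.073, 2.082, 2.088, 2.098, 2.099, 2.102, 2.121, 2.126, 2.140, 2.146, 2.153, 2.193, 2.243
α = 0.05; lower rank = 40 × 0.025 = 1; upper rank = 40 × 0.975 = 39.
The 1st smallest replicate is 1.660; the 39th is 2.193.

(1.660, 2.193)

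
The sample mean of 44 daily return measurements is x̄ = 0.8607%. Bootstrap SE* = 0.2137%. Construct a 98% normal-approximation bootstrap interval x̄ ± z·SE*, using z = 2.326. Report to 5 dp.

Margin = 2.326 × 0.2137 = 0.497066
Interval: 0.8607 ± 0.497066

(0.36363, 1.35777)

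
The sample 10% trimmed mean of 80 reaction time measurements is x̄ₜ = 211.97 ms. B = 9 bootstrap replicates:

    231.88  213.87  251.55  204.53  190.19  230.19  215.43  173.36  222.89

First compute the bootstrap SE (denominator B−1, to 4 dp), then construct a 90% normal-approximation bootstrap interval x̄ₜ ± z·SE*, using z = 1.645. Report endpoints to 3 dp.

(173.505, 250.435)

Mean of replicates = 214.8767; sum of squared deviations = 4374.1966; SE* = √(4374.1966/8) = 23.3832
Margin = 1.645 × 23.3832 = 38.4654
Interval: 211.97 ± 38.4654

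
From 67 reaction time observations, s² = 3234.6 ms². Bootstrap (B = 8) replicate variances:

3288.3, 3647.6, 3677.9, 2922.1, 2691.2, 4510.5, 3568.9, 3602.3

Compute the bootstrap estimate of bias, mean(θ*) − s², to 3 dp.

bias = +254.000

mean(θ*) = (3288.3 + 3647.6 + 3677.9 + 2922.1 + 2691.2 + 4510.5 + 3568.9 + 3602.3) / 8 = 3488.6000
bias = 3488.6000 − 3234.6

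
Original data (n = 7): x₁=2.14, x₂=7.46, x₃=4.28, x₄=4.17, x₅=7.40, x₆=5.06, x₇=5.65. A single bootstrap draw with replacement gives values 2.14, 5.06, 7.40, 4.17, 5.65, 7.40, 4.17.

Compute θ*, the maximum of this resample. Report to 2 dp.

Maximum = 7.40

θ* = 7.40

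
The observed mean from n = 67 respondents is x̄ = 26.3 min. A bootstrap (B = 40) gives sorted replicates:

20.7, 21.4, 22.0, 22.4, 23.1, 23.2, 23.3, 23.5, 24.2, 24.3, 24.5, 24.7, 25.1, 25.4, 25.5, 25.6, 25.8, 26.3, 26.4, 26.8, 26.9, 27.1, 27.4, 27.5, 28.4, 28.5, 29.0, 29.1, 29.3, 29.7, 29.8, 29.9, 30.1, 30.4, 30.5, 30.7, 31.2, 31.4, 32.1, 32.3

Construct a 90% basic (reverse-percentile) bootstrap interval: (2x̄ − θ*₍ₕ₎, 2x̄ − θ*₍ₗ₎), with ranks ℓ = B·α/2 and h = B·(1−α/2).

(21.2, 31.2)

Percentile endpoints at ranks 2 and 38: θ*₍2₎ = 21.4, θ*₍38₎ = 31.4.
Basic interval reflects these around x̄:
  lower = 2 × 26.3 − 31.4 = 21.2
  upper = 2 × 26.3 − 21.4 = 31.2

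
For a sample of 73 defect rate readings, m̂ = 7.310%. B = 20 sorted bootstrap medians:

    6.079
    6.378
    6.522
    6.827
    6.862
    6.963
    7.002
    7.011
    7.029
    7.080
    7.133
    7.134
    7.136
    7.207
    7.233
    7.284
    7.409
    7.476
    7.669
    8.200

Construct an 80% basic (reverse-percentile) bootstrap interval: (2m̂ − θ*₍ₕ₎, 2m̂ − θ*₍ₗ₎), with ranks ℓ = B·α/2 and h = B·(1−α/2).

Percentile endpoints at ranks 2 and 18: θ*₍2₎ = 6.378, θ*₍18₎ = 7.476.
Basic interval reflects these around m̂:
  lower = 2 × 7.310 − 7.476 = 7.144
  upper = 2 × 7.310 − 6.378 = 8.242

(7.144, 8.242)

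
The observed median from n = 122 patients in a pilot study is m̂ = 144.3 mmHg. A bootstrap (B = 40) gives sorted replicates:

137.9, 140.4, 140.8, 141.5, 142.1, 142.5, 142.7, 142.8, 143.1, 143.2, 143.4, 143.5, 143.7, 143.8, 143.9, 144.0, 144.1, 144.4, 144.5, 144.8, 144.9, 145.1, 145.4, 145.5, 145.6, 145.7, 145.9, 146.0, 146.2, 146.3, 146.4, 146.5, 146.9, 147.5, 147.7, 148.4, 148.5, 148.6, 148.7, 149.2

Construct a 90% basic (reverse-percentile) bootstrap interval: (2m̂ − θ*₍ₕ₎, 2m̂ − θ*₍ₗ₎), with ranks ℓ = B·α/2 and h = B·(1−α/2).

(140.0, 148.2)

Percentile endpoints at ranks 2 and 38: θ*₍2₎ = 140.4, θ*₍38₎ = 148.6.
Basic interval reflects these around m̂:
  lower = 2 × 144.3 − 148.6 = 140.0
  upper = 2 × 144.3 − 140.4 = 148.2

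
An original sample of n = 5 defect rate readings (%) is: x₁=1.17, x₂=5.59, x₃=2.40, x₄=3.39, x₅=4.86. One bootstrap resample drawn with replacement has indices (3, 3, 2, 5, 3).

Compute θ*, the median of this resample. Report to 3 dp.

Resample values: 2.40, 2.40, 5.59, 4.86, 2.40.
Sorted: 2.40, 2.40, 2.40, 4.86, 5.59
Median = middle value = 2.400

θ* = 2.400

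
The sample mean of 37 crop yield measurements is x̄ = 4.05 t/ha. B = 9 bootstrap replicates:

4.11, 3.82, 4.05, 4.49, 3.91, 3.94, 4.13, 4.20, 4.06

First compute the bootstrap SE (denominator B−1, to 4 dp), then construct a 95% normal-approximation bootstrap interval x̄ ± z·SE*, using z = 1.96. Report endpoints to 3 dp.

(3.668, 4.432)

Mean of replicates = 4.0789; sum of squared deviations = 0.3033; SE* = √(0.3033/8) = 0.1947
Margin = 1.96 × 0.1947 = 0.3816
Interval: 4.05 ± 0.3816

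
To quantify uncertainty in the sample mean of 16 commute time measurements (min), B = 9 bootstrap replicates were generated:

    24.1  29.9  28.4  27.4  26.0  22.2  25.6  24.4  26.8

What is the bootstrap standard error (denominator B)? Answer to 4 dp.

Bootstrap SE is the standard deviation of the 9 replicate means.
Mean of replicates: (24.1 + 29.9 + 28.4 + 27.4 + 26.0 + 22.2 + 25.6 + 24.4 + 26.8) / 9 = 234.80000 / 9 = 26.08889
Sum of squared deviations: (−1.98889)² + (+3.81111)² + (+2.31111)² + (+1.31111)² + (−0.08889)² + (−3.88889)² + (−0.48889)² + (−1.68889)² + (+0.71111)² = 44.26889
Variance = 44.26889 / 9 = 4.91877
SE* = √4.91877

SE* = 2.2178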